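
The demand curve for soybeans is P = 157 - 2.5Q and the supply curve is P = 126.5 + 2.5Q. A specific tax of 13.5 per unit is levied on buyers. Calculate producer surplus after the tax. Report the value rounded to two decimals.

14.45

Without the tax, 157 - 2.5Q = 126.5 + 2.5Q so Q* = 6.1 and P* = 141.75.
A tax on buyers shifts demand down by 13.5: (157 - 13.5) - 2.5Q = 126.5 + 2.5Q, so Q_t = 3.4. Buyers pay P_b = 148.5; sellers receive P_s = P_b - 13.5 = 135.
PS = (1/2)(Q_t)(P_s - 126.5) = (1/2)(3.4)(8.5) = 14.45.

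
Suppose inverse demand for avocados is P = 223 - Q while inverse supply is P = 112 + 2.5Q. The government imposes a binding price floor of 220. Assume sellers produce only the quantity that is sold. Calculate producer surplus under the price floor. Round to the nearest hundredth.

312.75

Without the control, 223 - Q = 112 + 2.5Q so Q* = 31.7143 and P* = 191.2857.
At P = 220, buyers demand (223 - 220)/1 = 3 while sellers would supply more, so the quantity traded is 3 at price 220.
The supply price at Q = 3 is 119.5. PS is the trapezoid between 220 and supply over [0, 3]: (1/2)[(220 - 112) + (220 - 119.5)](3) = 312.75.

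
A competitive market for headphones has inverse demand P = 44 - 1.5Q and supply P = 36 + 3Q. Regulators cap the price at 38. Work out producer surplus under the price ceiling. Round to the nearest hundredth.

0.67

Without the control, 44 - 1.5Q = 36 + 3Q so Q* = 1.7778 and P* = 41.3333.
At P = 38, sellers supply (38 - 36)/3 = 0.6667 while buyers want more, so the quantity traded is 0.6667 at price 38.
PS is the triangle above supply below 38: (1/2)(0.6667)(38 - 36) = 0.6667.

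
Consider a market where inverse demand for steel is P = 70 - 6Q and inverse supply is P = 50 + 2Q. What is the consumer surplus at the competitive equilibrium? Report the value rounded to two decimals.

18.75

Set 70 - 6Q = 50 + 2Q, which gives 20 = 8Q, so Q* = 2.5 and P* = 70 - 6(2.5) = 55.
CS is the area between the demand curve and P* from 0 to Q*: (1/2)(2.5)(15) = 18.75.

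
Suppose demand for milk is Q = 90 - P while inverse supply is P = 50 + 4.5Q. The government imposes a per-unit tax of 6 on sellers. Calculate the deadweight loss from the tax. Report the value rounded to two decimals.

Rewriting demand in inverse form: P = 90 - Q.
Pre-tax equilibrium: 90 - Q = 50 + 4.5Q gives Q* = 7.2727, P* = 82.7273.
A tax on sellers shifts supply up by 6: 90 - Q = 50 + 4.5Q + 6, so Q_t = 6.1818. Buyers pay P_b = 83.8182; sellers receive P_s = P_b - 6 = 77.8182.
Deadweight loss is the triangle between the curves from Q_t to Q*: (1/2)(7.2727 - 6.1818)(6) = 3.2727.

3.27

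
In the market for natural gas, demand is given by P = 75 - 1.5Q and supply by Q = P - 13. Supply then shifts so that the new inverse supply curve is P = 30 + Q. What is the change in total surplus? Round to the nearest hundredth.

-363.80

Rewriting supply in inverse form: P = 13 + Q.
Initial equilibrium: Q_0 = 24.8, P_0 = 37.8; CS_0 = (1/2)(24.8)(37.2) = 461.28, PS_0 = (1/2)(24.8)(24.8) = 307.52.
New equilibrium: 75 - 1.5Q = 30 + Q gives Q_1 = 18, P_1 = 48; CS_1 = 243, PS_1 = 162.
Change in total surplus = (243 + 162) - (461.28 + 307.52) = -363.8.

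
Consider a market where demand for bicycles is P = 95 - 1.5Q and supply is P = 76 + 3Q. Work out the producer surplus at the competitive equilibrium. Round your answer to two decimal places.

26.74

Set 95 - 1.5Q = 76 + 3Q, which gives 19 = 4.5Q, so Q* = 4.2222 and P* = 95 - 1.5(4.2222) = 88.6667.
Producer surplus is the triangle above supply below P*: (1/2)(4.2222)(88.6667 - 76) = (1/2)(4.2222)(12.6667) = 26.7407.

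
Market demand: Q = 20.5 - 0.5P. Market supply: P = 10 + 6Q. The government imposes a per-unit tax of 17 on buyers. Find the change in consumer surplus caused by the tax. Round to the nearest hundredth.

-11.95

Rewriting demand in inverse form: P = 41 - 2Q.
Without the tax, 41 - 2Q = 10 + 6Q so Q* = 3.875 and P* = 33.25.
With the tax, buyers' net willingness to pay falls by 17: (41 - 17) - 2Q = 10 + 6Q, so Q_t = 1.75. Buyers pay P_b = 37.5; sellers receive P_s = P_b - 17 = 20.5.
CS falls from (1/2)(3.875)(7.75) = 15.0156 to (1/2)(1.75)(3.5) = 3.0625, a change of -11.9531.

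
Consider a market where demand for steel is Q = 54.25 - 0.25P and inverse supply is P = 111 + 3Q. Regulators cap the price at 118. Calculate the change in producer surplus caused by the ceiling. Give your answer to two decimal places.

Rewriting demand in inverse form: P = 217 - 4Q.
Without the control, 217 - 4Q = 111 + 3Q so Q* = 15.1429 and P* = 156.4286.
At P = 118, sellers supply (118 - 111)/3 = 2.3333 while buyers want more, so the quantity traded is 2.3333 at price 118.
PS goes from (1/2)(15.1429)(45.4286) = 343.9592 to 8.1667 (computed as (118 - 111)(2.3333) - (1/2)(3)(2.3333)^2), a change of -335.7925.

-335.79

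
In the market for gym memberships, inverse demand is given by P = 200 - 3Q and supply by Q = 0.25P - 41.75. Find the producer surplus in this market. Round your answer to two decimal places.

Rewriting supply in inverse form: P = 167 + 4Q.
Set 200 - 3Q = 167 + 4Q, which gives 33 = 7Q, so Q* = 4.7143 and P* = 200 - 3(4.7143) = 185.8571.
Producer surplus is the triangle above supply below P*: (1/2)(4.7143)(185.8571 - 167) = (1/2)(4.7143)(18.8571) = 44.449.

44.45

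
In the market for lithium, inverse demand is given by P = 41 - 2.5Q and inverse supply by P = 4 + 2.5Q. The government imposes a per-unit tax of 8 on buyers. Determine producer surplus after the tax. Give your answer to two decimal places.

Without the tax, 41 - 2.5Q = 4 + 2.5Q so Q* = 7.4 and P* = 22.5.
A tax on buyers shifts demand down by 8: (41 - 8) - 2.5Q = 4 + 2.5Q, so Q_t = 5.8. Buyers pay P_b = 26.5; sellers receive P_s = P_b - 8 = 18.5.
PS = (1/2)(Q_t)(P_s - 4) = (1/2)(5.8)(14.5) = 42.05.

42.05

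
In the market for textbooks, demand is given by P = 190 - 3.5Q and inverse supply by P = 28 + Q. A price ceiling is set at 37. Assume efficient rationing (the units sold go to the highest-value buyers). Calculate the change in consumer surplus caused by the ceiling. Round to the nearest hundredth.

-1032.75

Free-market equilibrium: 190 - 3.5Q = 28 + Q gives Q* = 36, P* = 64.
At the ceiling price 37, quantity supplied is (37 - 28)/1 = 9; supply is the short side, so Q = 9 trades at P = 37.
CS goes from (1/2)(36)(126) = 2268 to 1235.25 (computed as (190 - 37)(9) - (1/2)(3.5)(9)^2), a change of -1032.75.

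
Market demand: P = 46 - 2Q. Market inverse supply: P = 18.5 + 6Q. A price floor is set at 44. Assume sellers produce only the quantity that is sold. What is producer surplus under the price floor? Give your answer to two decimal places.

Without the control, 46 - 2Q = 18.5 + 6Q so Q* = 3.4375 and P* = 39.125.
At P = 44, buyers demand (46 - 44)/2 = 1 while sellers would supply more, so the quantity traded is 1 at price 44.
The supply price at Q = 1 is 24.5. PS is the trapezoid between 44 and supply over [0, 1]: (1/2)[(44 - 18.5) + (44 - 24.5)](1) = 22.5.

22.50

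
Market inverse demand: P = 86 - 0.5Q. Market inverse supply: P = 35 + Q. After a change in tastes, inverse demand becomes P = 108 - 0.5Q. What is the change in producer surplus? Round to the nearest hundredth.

606.22

Initial equilibrium: Q_0 = 34, P_0 = 69; CS_0 = (1/2)(34)(17) = 289, PS_0 = (1/2)(34)(34) = 578.
New equilibrium: 108 - 0.5Q = 35 + Q gives Q_1 = 48.6667, P_1 = 83.6667; CS_1 = 592.1111, PS_1 = 1184.2222.
Change in producer surplus = 1184.2222 - 578 = 606.2222.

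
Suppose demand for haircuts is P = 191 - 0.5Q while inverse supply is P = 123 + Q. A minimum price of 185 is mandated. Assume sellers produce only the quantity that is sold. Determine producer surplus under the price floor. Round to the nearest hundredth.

Free-market equilibrium: 191 - 0.5Q = 123 + Q gives Q* = 45.3333, P* = 168.3333.
At the floor price 185, quantity demanded is (191 - 185)/0.5 = 12; demand is the short side, so Q = 12 trades at P = 185.
The supply price at Q = 12 is 135. PS is the trapezoid between 185 and supply over [0, 12]: (1/2)[(185 - 123) + (185 - 135)](12) = 672.

672.00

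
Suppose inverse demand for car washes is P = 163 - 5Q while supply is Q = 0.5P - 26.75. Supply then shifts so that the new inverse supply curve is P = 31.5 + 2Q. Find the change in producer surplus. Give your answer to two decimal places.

Rewriting supply in inverse form: P = 53.5 + 2Q.
Initial equilibrium: Q_0 = 15.6429, P_0 = 84.7857; CS_0 = (1/2)(15.6429)(78.2143) = 611.7474, PS_0 = (1/2)(15.6429)(31.2857) = 244.699.
New equilibrium: 163 - 5Q = 31.5 + 2Q gives Q_1 = 18.7857, P_1 = 69.0714; CS_1 = 882.2577, PS_1 = 352.9031.
Change in producer surplus = 352.9031 - 244.699 = 108.2041.

108.20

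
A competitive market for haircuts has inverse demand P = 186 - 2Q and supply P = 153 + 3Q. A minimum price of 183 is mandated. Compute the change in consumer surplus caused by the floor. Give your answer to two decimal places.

Without the control, 186 - 2Q = 153 + 3Q so Q* = 6.6 and P* = 172.8.
At P = 183, buyers demand (186 - 183)/2 = 1.5 while sellers would supply more, so the quantity traded is 1.5 at price 183.
CS goes from (1/2)(6.6)(13.2) = 43.56 to 2.25 (computed as (186 - 183)(1.5) - (1/2)(2)(1.5)^2), a change of -41.31.

-41.31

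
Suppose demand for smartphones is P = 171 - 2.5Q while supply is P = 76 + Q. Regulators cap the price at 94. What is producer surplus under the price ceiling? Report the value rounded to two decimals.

162.00

Without the control, 171 - 2.5Q = 76 + Q so Q* = 27.1429 and P* = 103.1429.
At P = 94, sellers supply (94 - 76)/1 = 18 while buyers want more, so the quantity traded is 18 at price 94.
PS is the triangle above supply below 94: (1/2)(18)(94 - 76) = 162.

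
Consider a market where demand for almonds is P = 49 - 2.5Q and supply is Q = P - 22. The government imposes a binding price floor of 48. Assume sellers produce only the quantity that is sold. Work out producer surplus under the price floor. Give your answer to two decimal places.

10.32

Rewriting supply in inverse form: P = 22 + Q.
Without the control, 49 - 2.5Q = 22 + Q so Q* = 7.7143 and P* = 29.7143.
At the floor price 48, quantity demanded is (49 - 48)/2.5 = 0.4; demand is the short side, so Q = 0.4 trades at P = 48.
The supply price at Q = 0.4 is 22.4. PS is the trapezoid between 48 and supply over [0, 0.4]: (1/2)[(48 - 22) + (48 - 22.4)](0.4) = 10.32.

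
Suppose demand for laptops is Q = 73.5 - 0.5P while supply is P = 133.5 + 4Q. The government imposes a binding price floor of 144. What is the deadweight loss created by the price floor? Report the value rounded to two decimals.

Rewriting demand in inverse form: P = 147 - 2Q.
Without the control, 147 - 2Q = 133.5 + 4Q so Q* = 2.25 and P* = 142.5.
At P = 144, buyers demand (147 - 144)/2 = 1.5 while sellers would supply more, so the quantity traded is 1.5 at price 144.
The lost-trades triangle has base Q* - 1.5 = 0.75 and height equal to the gap between the curves at Q = 1.5, which is 144 - 139.5 = 4.5. DWL = (1/2)(0.75)(4.5) = 1.6875.

1.69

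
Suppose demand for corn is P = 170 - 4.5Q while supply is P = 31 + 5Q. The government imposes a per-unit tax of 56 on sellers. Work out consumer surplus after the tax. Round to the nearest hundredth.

Without the tax, 170 - 4.5Q = 31 + 5Q so Q* = 14.6316 and P* = 104.1579.
With the tax, sellers need 56 more per unit: 170 - 4.5Q = 31 + 5Q + 56, so Q_t = 8.7368. Buyers pay P_b = 130.6842; sellers receive P_s = P_b - 56 = 74.6842.
CS = (1/2)(Q_t)(170 - P_b) = (1/2)(8.7368)(39.3158) = 171.7479.

171.75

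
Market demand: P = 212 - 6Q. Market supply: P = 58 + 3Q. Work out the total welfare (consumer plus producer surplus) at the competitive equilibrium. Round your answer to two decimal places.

1317.56

Setting demand equal to supply, 154 = 9Q, so Q* = 17.1111 and P* = 109.3333.
Total surplus is the full triangle between the curves from 0 to Q*: (1/2)(17.1111)(212 - 58) = 1317.5556.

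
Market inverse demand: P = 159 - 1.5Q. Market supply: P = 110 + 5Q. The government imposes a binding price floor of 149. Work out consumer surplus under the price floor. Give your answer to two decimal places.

Free-market equilibrium: 159 - 1.5Q = 110 + 5Q gives Q* = 7.5385, P* = 147.6923.
At the floor price 149, quantity demanded is (159 - 149)/1.5 = 6.6667; demand is the short side, so Q = 6.6667 trades at P = 149.
CS is the triangle under demand above 149: (1/2)(6.6667)(159 - 149) = 33.3333.

33.33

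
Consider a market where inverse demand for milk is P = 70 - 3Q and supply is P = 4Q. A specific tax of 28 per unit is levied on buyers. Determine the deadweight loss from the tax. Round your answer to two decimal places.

Without the tax, 70 - 3Q = 4Q so Q* = 10 and P* = 40.
With the tax, buyers' net willingness to pay falls by 28: (70 - 28) - 3Q = 4Q, so Q_t = 6. Buyers pay P_b = 52; sellers receive P_s = P_b - 28 = 24.
Deadweight loss is the triangle between the curves from Q_t to Q*: (1/2)(10 - 6)(28) = 56.

56.00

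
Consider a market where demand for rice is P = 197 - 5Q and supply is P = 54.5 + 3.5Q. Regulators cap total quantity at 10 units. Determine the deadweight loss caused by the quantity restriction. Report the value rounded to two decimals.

Unrestricted equilibrium: Q* = (197 - 54.5)/(5 + 3.5) = 16.7647.
At Q = 10 the demand price is 197 - 5(10) = 147 and the supply price is 54.5 + 3.5(10) = 89.5.
Deadweight loss is the triangle between the curves from 10 to 16.7647: (1/2)(147 - 89.5)(16.7647 - 10) = 194.4853.

194.49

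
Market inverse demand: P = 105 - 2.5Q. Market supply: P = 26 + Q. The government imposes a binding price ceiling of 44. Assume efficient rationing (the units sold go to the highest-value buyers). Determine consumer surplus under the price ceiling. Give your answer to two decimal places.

693.00

Free-market equilibrium: 105 - 2.5Q = 26 + Q gives Q* = 22.5714, P* = 48.5714.
At the ceiling price 44, quantity supplied is (44 - 26)/1 = 18; supply is the short side, so Q = 18 trades at P = 44.
The demand price at Q = 18 is 60. CS is the trapezoid between demand and 44 over [0, 18]: (1/2)[(105 - 44) + (60 - 44)](18) = 693.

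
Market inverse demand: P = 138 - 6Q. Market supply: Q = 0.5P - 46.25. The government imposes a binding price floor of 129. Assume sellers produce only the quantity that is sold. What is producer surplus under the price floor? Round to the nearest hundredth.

52.50

Rewriting supply in inverse form: P = 92.5 + 2Q.
Without the control, 138 - 6Q = 92.5 + 2Q so Q* = 5.6875 and P* = 103.875.
At P = 129, buyers demand (138 - 129)/6 = 1.5 while sellers would supply more, so the quantity traded is 1.5 at price 129.
The supply price at Q = 1.5 is 95.5. PS is the trapezoid between 129 and supply over [0, 1.5]: (1/2)[(129 - 92.5) + (129 - 95.5)](1.5) = 52.5.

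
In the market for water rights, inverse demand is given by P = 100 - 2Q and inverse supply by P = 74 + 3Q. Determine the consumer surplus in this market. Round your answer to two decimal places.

Equilibrium: 100 - 2Q = 74 + 3Q, so Q* = 5.2 and P* = 89.6.
Consumer surplus is the triangle under demand above P*: (1/2)(5.2)(100 - 89.6) = (1/2)(5.2)(10.4) = 27.04.

27.04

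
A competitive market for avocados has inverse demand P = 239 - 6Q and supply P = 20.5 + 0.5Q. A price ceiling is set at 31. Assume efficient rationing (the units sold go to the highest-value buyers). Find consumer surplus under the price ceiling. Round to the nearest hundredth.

3045.00

Without the control, 239 - 6Q = 20.5 + 0.5Q so Q* = 33.6154 and P* = 37.3077.
At the ceiling price 31, quantity supplied is (31 - 20.5)/0.5 = 21; supply is the short side, so Q = 21 trades at P = 31.
The demand price at Q = 21 is 113. CS is the trapezoid between demand and 31 over [0, 21]: (1/2)[(239 - 31) + (113 - 31)](21) = 3045.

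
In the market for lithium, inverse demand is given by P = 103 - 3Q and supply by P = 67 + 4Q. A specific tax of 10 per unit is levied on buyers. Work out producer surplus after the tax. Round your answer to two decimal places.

Pre-tax equilibrium: 103 - 3Q = 67 + 4Q gives Q* = 5.1429, P* = 87.5714.
With the tax, buyers' net willingness to pay falls by 10: (103 - 10) - 3Q = 67 + 4Q, so Q_t = 3.7143. Buyers pay P_b = 91.8571; sellers receive P_s = P_b - 10 = 81.8571.
Producer surplus is the triangle above supply below P_s: (1/2)(3.7143)(81.8571 - 67) = 27.5918.

27.59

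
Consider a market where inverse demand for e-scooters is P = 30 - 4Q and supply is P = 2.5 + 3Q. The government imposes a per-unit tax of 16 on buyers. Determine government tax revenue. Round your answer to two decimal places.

Pre-tax equilibrium: 30 - 4Q = 2.5 + 3Q gives Q* = 3.9286, P* = 14.2857.
With the tax, buyers' net willingness to pay falls by 16: (30 - 16) - 4Q = 2.5 + 3Q, so Q_t = 1.6429. Buyers pay P_b = 23.4286; sellers receive P_s = P_b - 16 = 7.4286.
Revenue is the tax times quantity traded: 16 x 1.6429 = 26.2857.

26.29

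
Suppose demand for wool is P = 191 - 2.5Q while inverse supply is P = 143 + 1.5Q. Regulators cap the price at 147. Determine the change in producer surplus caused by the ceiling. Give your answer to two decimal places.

Without the control, 191 - 2.5Q = 143 + 1.5Q so Q* = 12 and P* = 161.
At the ceiling price 147, quantity supplied is (147 - 143)/1.5 = 2.6667; supply is the short side, so Q = 2.6667 trades at P = 147.
PS goes from (1/2)(12)(18) = 108 to 5.3333 (computed as (147 - 143)(2.6667) - (1/2)(1.5)(2.6667)^2), a change of -102.6667.

-102.67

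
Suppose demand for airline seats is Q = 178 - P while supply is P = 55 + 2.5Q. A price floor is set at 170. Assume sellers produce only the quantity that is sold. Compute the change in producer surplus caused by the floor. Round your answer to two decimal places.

Rewriting demand in inverse form: P = 178 - Q.
Free-market equilibrium: 178 - Q = 55 + 2.5Q gives Q* = 35.1429, P* = 142.8571.
At the floor price 170, quantity demanded is (178 - 170)/1 = 8; demand is the short side, so Q = 8 trades at P = 170.
PS goes from (1/2)(35.1429)(87.8571) = 1543.7755 to 840 (computed as (170 - 55)(8) - (1/2)(2.5)(8)^2), a change of -703.7755.

-703.78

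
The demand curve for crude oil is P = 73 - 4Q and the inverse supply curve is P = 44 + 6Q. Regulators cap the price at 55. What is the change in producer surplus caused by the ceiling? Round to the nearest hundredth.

-15.15

Without the control, 73 - 4Q = 44 + 6Q so Q* = 2.9 and P* = 61.4.
At P = 55, sellers supply (55 - 44)/6 = 1.8333 while buyers want more, so the quantity traded is 1.8333 at price 55.
PS goes from (1/2)(2.9)(17.4) = 25.23 to 10.0833 (computed as (55 - 44)(1.8333) - (1/2)(6)(1.8333)^2), a change of -15.1467.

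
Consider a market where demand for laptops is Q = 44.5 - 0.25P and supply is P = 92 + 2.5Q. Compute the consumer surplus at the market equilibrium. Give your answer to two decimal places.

Rewriting demand in inverse form: P = 178 - 4Q.
Set 178 - 4Q = 92 + 2.5Q, which gives 86 = 6.5Q, so Q* = 13.2308 and P* = 178 - 4(13.2308) = 125.0769.
CS is the area between the demand curve and P* from 0 to Q*: (1/2)(13.2308)(52.9231) = 350.1065.

350.11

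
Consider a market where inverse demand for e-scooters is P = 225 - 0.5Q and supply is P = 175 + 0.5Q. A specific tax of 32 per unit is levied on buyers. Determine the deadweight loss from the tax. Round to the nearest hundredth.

Without the tax, 225 - 0.5Q = 175 + 0.5Q so Q* = 50 and P* = 200.
A tax on buyers shifts demand down by 32: (225 - 32) - 0.5Q = 175 + 0.5Q, so Q_t = 18. Buyers pay P_b = 216; sellers receive P_s = P_b - 32 = 184.
The welfare triangle lost has base Q* - Q_t = 32 and height t = 32, so DWL = (1/2)(32)(32) = 512.

512.00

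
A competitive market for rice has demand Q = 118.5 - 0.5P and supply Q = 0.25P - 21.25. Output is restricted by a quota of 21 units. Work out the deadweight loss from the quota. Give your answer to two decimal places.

Rewriting demand in inverse form: P = 237 - 2Q.
Rewriting supply in inverse form: P = 85 + 4Q.
Without the quota, 237 - 2Q = 85 + 4Q gives Q* = 25.3333.
At Q = 21 the demand price is 237 - 2(21) = 195 and the supply price is 85 + 4(21) = 169.
Deadweight loss is the triangle between the curves from 21 to 25.3333: (1/2)(195 - 169)(25.3333 - 21) = 56.3333.

56.33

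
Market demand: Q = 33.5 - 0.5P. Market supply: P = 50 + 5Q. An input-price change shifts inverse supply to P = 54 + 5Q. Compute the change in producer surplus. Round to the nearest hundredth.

-6.12

Rewriting demand in inverse form: P = 67 - 2Q.
Initial equilibrium: Q_0 = 2.4286, P_0 = 62.1429; CS_0 = (1/2)(2.4286)(4.8571) = 5.898, PS_0 = (1/2)(2.4286)(12.1429) = 14.7449.
New equilibrium: 67 - 2Q = 54 + 5Q gives Q_1 = 1.8571, P_1 = 63.2857; CS_1 = 3.449, PS_1 = 8.6224.
Change in producer surplus = 8.6224 - 14.7449 = -6.1224.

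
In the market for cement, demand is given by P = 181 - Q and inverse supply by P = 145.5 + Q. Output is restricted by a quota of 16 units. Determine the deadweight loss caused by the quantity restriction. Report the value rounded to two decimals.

Unrestricted equilibrium: Q* = (181 - 145.5)/(1 + 1) = 17.75.
At Q = 16 the demand price is 181 - (16) = 165 and the supply price is 145.5 + (16) = 161.5.
Deadweight loss is the triangle between the curves from 16 to 17.75: (1/2)(165 - 161.5)(17.75 - 16) = 3.0625.

3.06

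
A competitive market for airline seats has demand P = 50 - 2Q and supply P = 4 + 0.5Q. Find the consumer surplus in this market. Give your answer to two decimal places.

338.56

Equilibrium: 50 - 2Q = 4 + 0.5Q, so Q* = 18.4 and P* = 13.2.
The demand choke price is 50, so CS = (1/2)(Q*)(50 - P*) = (1/2)(18.4)(36.8) = 338.56.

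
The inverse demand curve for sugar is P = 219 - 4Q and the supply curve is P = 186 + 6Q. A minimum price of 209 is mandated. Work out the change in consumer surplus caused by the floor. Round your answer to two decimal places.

Without the control, 219 - 4Q = 186 + 6Q so Q* = 3.3 and P* = 205.8.
At the floor price 209, quantity demanded is (219 - 209)/4 = 2.5; demand is the short side, so Q = 2.5 trades at P = 209.
CS goes from (1/2)(3.3)(13.2) = 21.78 to 12.5 (computed as (219 - 209)(2.5) - (1/2)(4)(2.5)^2), a change of -9.28.

-9.28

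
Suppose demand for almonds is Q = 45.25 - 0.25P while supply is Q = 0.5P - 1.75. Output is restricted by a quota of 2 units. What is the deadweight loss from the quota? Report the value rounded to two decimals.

2282.52

Rewriting demand in inverse form: P = 181 - 4Q.
Rewriting supply in inverse form: P = 3.5 + 2Q.
Unrestricted equilibrium: Q* = (181 - 3.5)/(4 + 2) = 29.5833.
At Q = 2 the demand price is 181 - 4(2) = 173 and the supply price is 3.5 + 2(2) = 7.5.
Deadweight loss is the triangle between the curves from 2 to 29.5833: (1/2)(173 - 7.5)(29.5833 - 2) = 2282.5208.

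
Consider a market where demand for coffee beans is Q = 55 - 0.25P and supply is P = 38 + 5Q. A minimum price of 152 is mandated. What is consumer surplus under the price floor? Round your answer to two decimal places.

Rewriting demand in inverse form: P = 220 - 4Q.
Free-market equilibrium: 220 - 4Q = 38 + 5Q gives Q* = 20.2222, P* = 139.1111.
At the floor price 152, quantity demanded is (220 - 152)/4 = 17; demand is the short side, so Q = 17 trades at P = 152.
CS is the triangle under demand above 152: (1/2)(17)(220 - 152) = 578.

578.00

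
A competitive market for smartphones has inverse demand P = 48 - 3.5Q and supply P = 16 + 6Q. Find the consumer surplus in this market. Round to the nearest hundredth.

19.86

Set 48 - 3.5Q = 16 + 6Q, which gives 32 = 9.5Q, so Q* = 3.3684 and P* = 48 - 3.5(3.3684) = 36.2105.
CS is the area between the demand curve and P* from 0 to Q*: (1/2)(3.3684)(11.7895) = 19.856.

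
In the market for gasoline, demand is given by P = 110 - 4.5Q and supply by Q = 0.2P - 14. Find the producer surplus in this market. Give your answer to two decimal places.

Rewriting supply in inverse form: P = 70 + 5Q.
Setting demand equal to supply, 40 = 9.5Q, so Q* = 4.2105 and P* = 91.0526.
PS is the area between P* and the supply curve from 0 to Q*: (1/2)(4.2105)(21.0526) = 44.3213.

44.32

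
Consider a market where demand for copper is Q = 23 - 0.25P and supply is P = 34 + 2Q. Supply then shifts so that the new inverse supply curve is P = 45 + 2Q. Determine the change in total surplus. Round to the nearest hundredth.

Rewriting demand in inverse form: P = 92 - 4Q.
Initial equilibrium: Q_0 = 9.6667, P_0 = 53.3333; CS_0 = (1/2)(9.6667)(38.6667) = 186.8889, PS_0 = (1/2)(9.6667)(19.3333) = 93.4444.
New equilibrium: 92 - 4Q = 45 + 2Q gives Q_1 = 7.8333, P_1 = 60.6667; CS_1 = 122.7222, PS_1 = 61.3611.
Change in total surplus = (122.7222 + 61.3611) - (186.8889 + 93.4444) = -96.25.

-96.25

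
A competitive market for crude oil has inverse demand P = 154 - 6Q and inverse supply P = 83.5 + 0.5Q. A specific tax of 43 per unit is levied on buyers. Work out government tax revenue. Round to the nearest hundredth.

Without the tax, 154 - 6Q = 83.5 + 0.5Q so Q* = 10.8462 and P* = 88.9231.
With the tax, buyers' net willingness to pay falls by 43: (154 - 43) - 6Q = 83.5 + 0.5Q, so Q_t = 4.2308. Buyers pay P_b = 128.6154; sellers receive P_s = P_b - 43 = 85.6154.
Revenue is the tax times quantity traded: 43 x 4.2308 = 181.9231.

181.92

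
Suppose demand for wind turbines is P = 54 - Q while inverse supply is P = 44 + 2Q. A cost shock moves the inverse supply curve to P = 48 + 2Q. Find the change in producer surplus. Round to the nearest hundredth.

Initial equilibrium: Q_0 = 3.3333, P_0 = 50.6667; CS_0 = (1/2)(3.3333)(3.3333) = 5.5556, PS_0 = (1/2)(3.3333)(6.6667) = 11.1111.
New equilibrium: 54 - Q = 48 + 2Q gives Q_1 = 2, P_1 = 52; CS_1 = 2, PS_1 = 4.
Change in producer surplus = 4 - 11.1111 = -7.1111.

-7.11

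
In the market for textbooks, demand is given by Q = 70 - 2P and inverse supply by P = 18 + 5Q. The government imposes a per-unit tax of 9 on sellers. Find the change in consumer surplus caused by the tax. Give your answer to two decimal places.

Rewriting demand in inverse form: P = 35 - 0.5Q.
Without the tax, 35 - 0.5Q = 18 + 5Q so Q* = 3.0909 and P* = 33.4545.
A tax on sellers shifts supply up by 9: 35 - 0.5Q = 18 + 5Q + 9, so Q_t = 1.4545. Buyers pay P_b = 34.2727; sellers receive P_s = P_b - 9 = 25.2727.
Consumers lose the trapezoid between P* and P_b out to Q_t plus the triangle from Q_t to Q*: change in CS = 0.5289 - 2.3884 = -1.8595.

-1.86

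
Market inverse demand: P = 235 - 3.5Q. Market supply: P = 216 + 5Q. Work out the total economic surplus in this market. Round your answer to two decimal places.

Setting demand equal to supply, 19 = 8.5Q, so Q* = 2.2353 and P* = 227.1765.
Total surplus is the full triangle between the curves from 0 to Q*: (1/2)(2.2353)(235 - 216) = 21.2353.

21.24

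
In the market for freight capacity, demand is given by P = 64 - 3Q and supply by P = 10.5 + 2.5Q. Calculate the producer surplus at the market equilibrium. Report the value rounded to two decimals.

118.27

Setting demand equal to supply, 53.5 = 5.5Q, so Q* = 9.7273 and P* = 34.8182.
Producer surplus is the triangle above supply below P*: (1/2)(9.7273)(34.8182 - 10.5) = (1/2)(9.7273)(24.3182) = 118.2748.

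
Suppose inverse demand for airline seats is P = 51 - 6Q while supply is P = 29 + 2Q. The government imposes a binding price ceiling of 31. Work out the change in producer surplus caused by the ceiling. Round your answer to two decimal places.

-6.56

Without the control, 51 - 6Q = 29 + 2Q so Q* = 2.75 and P* = 34.5.
At the ceiling price 31, quantity supplied is (31 - 29)/2 = 1; supply is the short side, so Q = 1 trades at P = 31.
PS goes from (1/2)(2.75)(5.5) = 7.5625 to 1 (computed as (31 - 29)(1) - (1/2)(2)(1)^2), a change of -6.5625.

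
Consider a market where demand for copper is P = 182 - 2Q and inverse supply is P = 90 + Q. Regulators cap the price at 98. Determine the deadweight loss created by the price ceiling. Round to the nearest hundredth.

Without the control, 182 - 2Q = 90 + Q so Q* = 30.6667 and P* = 120.6667.
At P = 98, sellers supply (98 - 90)/1 = 8 while buyers want more, so the quantity traded is 8 at price 98.
At Q = 8 the demand price is 166 and the supply price is 98. Deadweight loss is the triangle between the curves from 8 to 30.6667: (1/2)(166 - 98)(30.6667 - 8) = 770.6667.

770.67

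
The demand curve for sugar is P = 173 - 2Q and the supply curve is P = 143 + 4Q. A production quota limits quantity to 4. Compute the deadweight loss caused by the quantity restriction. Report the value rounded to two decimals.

3.00

Unrestricted equilibrium: Q* = (173 - 143)/(2 + 4) = 5.
At Q = 4 the demand price is 173 - 2(4) = 165 and the supply price is 143 + 4(4) = 159.
DWL = (1/2)(gap between curves at 4) x (Q* - 4) = (1/2)(6)(1) = 3.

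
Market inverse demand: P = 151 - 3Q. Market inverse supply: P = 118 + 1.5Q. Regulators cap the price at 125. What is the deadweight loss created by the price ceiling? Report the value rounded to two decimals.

16.00

Without the control, 151 - 3Q = 118 + 1.5Q so Q* = 7.3333 and P* = 129.
At the ceiling price 125, quantity supplied is (125 - 118)/1.5 = 4.6667; supply is the short side, so Q = 4.6667 trades at P = 125.
The lost-trades triangle has base Q* - 4.6667 = 2.6667 and height equal to the gap between the curves at Q = 4.6667, which is 137 - 125 = 12. DWL = (1/2)(2.6667)(12) = 16.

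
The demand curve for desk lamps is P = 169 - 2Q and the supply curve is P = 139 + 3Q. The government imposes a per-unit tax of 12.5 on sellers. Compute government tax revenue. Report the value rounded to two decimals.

Without the tax, 169 - 2Q = 139 + 3Q so Q* = 6 and P* = 157.
With the tax, sellers need 12.5 more per unit: 169 - 2Q = 139 + 3Q + 12.5, so Q_t = 3.5. Buyers pay P_b = 162; sellers receive P_s = P_b - 12.5 = 149.5.
Revenue is the tax times quantity traded: 12.5 x 3.5 = 43.75.

43.75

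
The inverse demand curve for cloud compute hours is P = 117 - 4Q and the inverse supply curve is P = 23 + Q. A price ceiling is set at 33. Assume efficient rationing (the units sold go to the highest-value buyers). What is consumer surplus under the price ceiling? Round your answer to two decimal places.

Without the control, 117 - 4Q = 23 + Q so Q* = 18.8 and P* = 41.8.
At the ceiling price 33, quantity supplied is (33 - 23)/1 = 10; supply is the short side, so Q = 10 trades at P = 33.
The demand price at Q = 10 is 77. CS is the trapezoid between demand and 33 over [0, 10]: (1/2)[(117 - 33) + (77 - 33)](10) = 640.

640.00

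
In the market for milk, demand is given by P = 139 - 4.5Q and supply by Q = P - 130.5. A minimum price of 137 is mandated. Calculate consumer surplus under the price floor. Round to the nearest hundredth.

Rewriting supply in inverse form: P = 130.5 + Q.
Free-market equilibrium: 139 - 4.5Q = 130.5 + Q gives Q* = 1.5455, P* = 132.0455.
At the floor price 137, quantity demanded is (139 - 137)/4.5 = 0.4444; demand is the short side, so Q = 0.4444 trades at P = 137.
CS is the triangle under demand above 137: (1/2)(0.4444)(139 - 137) = 0.4444.

0.44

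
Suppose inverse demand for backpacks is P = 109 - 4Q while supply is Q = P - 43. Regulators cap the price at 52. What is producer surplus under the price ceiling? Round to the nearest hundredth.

40.50

Rewriting supply in inverse form: P = 43 + Q.
Without the control, 109 - 4Q = 43 + Q so Q* = 13.2 and P* = 56.2.
At P = 52, sellers supply (52 - 43)/1 = 9 while buyers want more, so the quantity traded is 9 at price 52.
PS is the triangle above supply below 52: (1/2)(9)(52 - 43) = 40.5.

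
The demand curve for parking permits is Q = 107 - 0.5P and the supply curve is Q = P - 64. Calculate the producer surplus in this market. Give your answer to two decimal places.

Rewriting demand in inverse form: P = 214 - 2Q.
Rewriting supply in inverse form: P = 64 + Q.
Set 214 - 2Q = 64 + Q, which gives 150 = 3Q, so Q* = 50 and P* = 214 - 2(50) = 114.
Producer surplus is the triangle above supply below P*: (1/2)(50)(114 - 64) = (1/2)(50)(50) = 1250.

1250.00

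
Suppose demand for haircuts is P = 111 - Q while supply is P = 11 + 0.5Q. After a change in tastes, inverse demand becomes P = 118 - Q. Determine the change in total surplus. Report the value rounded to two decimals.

Initial equilibrium: Q_0 = 66.6667, P_0 = 44.3333; CS_0 = (1/2)(66.6667)(66.6667) = 2222.2222, PS_0 = (1/2)(66.6667)(33.3333) = 1111.1111.
New equilibrium: 118 - Q = 11 + 0.5Q gives Q_1 = 71.3333, P_1 = 46.6667; CS_1 = 2544.2222, PS_1 = 1272.1111.
Change in total surplus = (2544.2222 + 1272.1111) - (2222.2222 + 1111.1111) = 483.

483.00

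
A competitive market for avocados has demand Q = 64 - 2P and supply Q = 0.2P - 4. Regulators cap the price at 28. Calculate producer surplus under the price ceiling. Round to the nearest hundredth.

Rewriting demand in inverse form: P = 32 - 0.5Q.
Rewriting supply in inverse form: P = 20 + 5Q.
Without the control, 32 - 0.5Q = 20 + 5Q so Q* = 2.1818 and P* = 30.9091.
At P = 28, sellers supply (28 - 20)/5 = 1.6 while buyers want more, so the quantity traded is 1.6 at price 28.
PS is the triangle above supply below 28: (1/2)(1.6)(28 - 20) = 6.4.

6.40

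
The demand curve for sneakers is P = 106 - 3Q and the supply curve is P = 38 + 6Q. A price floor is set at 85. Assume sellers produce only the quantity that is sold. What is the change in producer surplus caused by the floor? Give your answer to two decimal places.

10.74

Free-market equilibrium: 106 - 3Q = 38 + 6Q gives Q* = 7.5556, P* = 83.3333.
At P = 85, buyers demand (106 - 85)/3 = 7 while sellers would supply more, so the quantity traded is 7 at price 85.
PS goes from (1/2)(7.5556)(45.3333) = 171.2593 to 182 (computed as (85 - 38)(7) - (1/2)(6)(7)^2), a change of 10.7407.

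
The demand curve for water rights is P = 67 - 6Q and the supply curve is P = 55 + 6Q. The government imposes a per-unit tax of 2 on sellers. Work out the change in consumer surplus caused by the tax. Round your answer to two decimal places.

-0.92

Pre-tax equilibrium: 67 - 6Q = 55 + 6Q gives Q* = 1, P* = 61.
A tax on sellers shifts supply up by 2: 67 - 6Q = 55 + 6Q + 2, so Q_t = 0.8333. Buyers pay P_b = 62; sellers receive P_s = P_b - 2 = 60.
CS falls from (1/2)(1)(6) = 3 to (1/2)(0.8333)(5) = 2.0833, a change of -0.9167.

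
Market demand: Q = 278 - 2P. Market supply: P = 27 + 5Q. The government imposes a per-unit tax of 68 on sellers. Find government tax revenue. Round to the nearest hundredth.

544.00

Rewriting demand in inverse form: P = 139 - 0.5Q.
Pre-tax equilibrium: 139 - 0.5Q = 27 + 5Q gives Q* = 20.3636, P* = 128.8182.
A tax on sellers shifts supply up by 68: 139 - 0.5Q = 27 + 5Q + 68, so Q_t = 8. Buyers pay P_b = 135; sellers receive P_s = P_b - 68 = 67.
Revenue is the tax times quantity traded: 68 x 8 = 544.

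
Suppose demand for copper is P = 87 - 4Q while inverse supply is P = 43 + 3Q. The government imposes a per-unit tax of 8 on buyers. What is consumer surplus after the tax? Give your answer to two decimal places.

52.90

Without the tax, 87 - 4Q = 43 + 3Q so Q* = 6.2857 and P* = 61.8571.
A tax on buyers shifts demand down by 8: (87 - 8) - 4Q = 43 + 3Q, so Q_t = 5.1429. Buyers pay P_b = 66.4286; sellers receive P_s = P_b - 8 = 58.4286.
Consumer surplus is the triangle under demand above P_b: (1/2)(5.1429)(87 - 66.4286) = 52.898.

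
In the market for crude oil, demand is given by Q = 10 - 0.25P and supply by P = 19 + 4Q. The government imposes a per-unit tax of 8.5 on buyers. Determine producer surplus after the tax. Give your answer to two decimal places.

Rewriting demand in inverse form: P = 40 - 4Q.
Without the tax, 40 - 4Q = 19 + 4Q so Q* = 2.625 and P* = 29.5.
A tax on buyers shifts demand down by 8.5: (40 - 8.5) - 4Q = 19 + 4Q, so Q_t = 1.5625. Buyers pay P_b = 33.75; sellers receive P_s = P_b - 8.5 = 25.25.
PS = (1/2)(Q_t)(P_s - 19) = (1/2)(1.5625)(6.25) = 4.8828.

4.88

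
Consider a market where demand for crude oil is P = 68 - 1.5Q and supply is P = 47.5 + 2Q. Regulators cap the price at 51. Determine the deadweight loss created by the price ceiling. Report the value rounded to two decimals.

29.52

Without the control, 68 - 1.5Q = 47.5 + 2Q so Q* = 5.8571 and P* = 59.2143.
At the ceiling price 51, quantity supplied is (51 - 47.5)/2 = 1.75; supply is the short side, so Q = 1.75 trades at P = 51.
At Q = 1.75 the demand price is 65.375 and the supply price is 51. Deadweight loss is the triangle between the curves from 1.75 to 5.8571: (1/2)(65.375 - 51)(5.8571 - 1.75) = 29.5201.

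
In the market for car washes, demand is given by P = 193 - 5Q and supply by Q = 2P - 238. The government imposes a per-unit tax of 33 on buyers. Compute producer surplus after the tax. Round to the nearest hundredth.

Rewriting supply in inverse form: P = 119 + 0.5Q.
Without the tax, 193 - 5Q = 119 + 0.5Q so Q* = 13.4545 and P* = 125.7273.
A tax on buyers shifts demand down by 33: (193 - 33) - 5Q = 119 + 0.5Q, so Q_t = 7.4545. Buyers pay P_b = 155.7273; sellers receive P_s = P_b - 33 = 122.7273.
Producer surplus is the triangle above supply below P_s: (1/2)(7.4545)(122.7273 - 119) = 13.8926.

13.89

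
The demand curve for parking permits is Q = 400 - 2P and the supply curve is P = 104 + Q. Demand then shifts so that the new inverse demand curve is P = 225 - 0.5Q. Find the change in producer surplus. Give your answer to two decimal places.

Rewriting demand in inverse form: P = 200 - 0.5Q.
Initial equilibrium: Q_0 = 64, P_0 = 168; CS_0 = (1/2)(64)(32) = 1024, PS_0 = (1/2)(64)(64) = 2048.
New equilibrium: 225 - 0.5Q = 104 + Q gives Q_1 = 80.6667, P_1 = 184.6667; CS_1 = 1626.7778, PS_1 = 3253.5556.
Change in producer surplus = 3253.5556 - 2048 = 1205.5556.

1205.56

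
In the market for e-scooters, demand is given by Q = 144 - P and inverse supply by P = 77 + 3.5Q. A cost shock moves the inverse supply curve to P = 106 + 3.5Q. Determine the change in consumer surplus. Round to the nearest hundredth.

Rewriting demand in inverse form: P = 144 - Q.
Initial equilibrium: Q_0 = 14.8889, P_0 = 129.1111; CS_0 = (1/2)(14.8889)(14.8889) = 110.8395, PS_0 = (1/2)(14.8889)(52.1111) = 387.9383.
New equilibrium: 144 - Q = 106 + 3.5Q gives Q_1 = 8.4444, P_1 = 135.5556; CS_1 = 35.6543, PS_1 = 124.7901.
Change in consumer surplus = 35.6543 - 110.8395 = -75.1852.

-75.19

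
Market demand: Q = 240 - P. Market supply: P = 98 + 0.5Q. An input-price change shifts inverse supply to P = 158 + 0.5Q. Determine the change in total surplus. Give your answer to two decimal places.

Rewriting demand in inverse form: P = 240 - Q.
Initial equilibrium: Q_0 = 94.6667, P_0 = 145.3333; CS_0 = (1/2)(94.6667)(94.6667) = 4480.8889, PS_0 = (1/2)(94.6667)(47.3333) = 2240.4444.
New equilibrium: 240 - Q = 158 + 0.5Q gives Q_1 = 54.6667, P_1 = 185.3333; CS_1 = 1494.2222, PS_1 = 747.1111.
Change in total surplus = (1494.2222 + 747.1111) - (4480.8889 + 2240.4444) = -4480.

-4480.00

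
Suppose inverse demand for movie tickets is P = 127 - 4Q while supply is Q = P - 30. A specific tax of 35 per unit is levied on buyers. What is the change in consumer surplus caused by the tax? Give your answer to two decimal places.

-445.20

Rewriting supply in inverse form: P = 30 + Q.
Pre-tax equilibrium: 127 - 4Q = 30 + Q gives Q* = 19.4, P* = 49.4.
A tax on buyers shifts demand down by 35: (127 - 35) - 4Q = 30 + Q, so Q_t = 12.4. Buyers pay P_b = 77.4; sellers receive P_s = P_b - 35 = 42.4.
CS falls from (1/2)(19.4)(77.6) = 752.72 to (1/2)(12.4)(49.6) = 307.52, a change of -445.2.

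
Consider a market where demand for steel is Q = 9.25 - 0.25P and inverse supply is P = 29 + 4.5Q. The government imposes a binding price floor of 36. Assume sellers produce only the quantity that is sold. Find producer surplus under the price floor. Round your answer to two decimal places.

Rewriting demand in inverse form: P = 37 - 4Q.
Without the control, 37 - 4Q = 29 + 4.5Q so Q* = 0.9412 and P* = 33.2353.
At P = 36, buyers demand (37 - 36)/4 = 0.25 while sellers would supply more, so the quantity traded is 0.25 at price 36.
The supply price at Q = 0.25 is 30.125. PS is the trapezoid between 36 and supply over [0, 0.25]: (1/2)[(36 - 29) + (36 - 30.125)](0.25) = 1.6094.

1.61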